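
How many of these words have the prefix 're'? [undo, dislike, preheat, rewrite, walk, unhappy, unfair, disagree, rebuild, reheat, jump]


Checking each word for prefix 're':
  'undo' -> no (count: 0)
  'dislike' -> no (count: 0)
  'preheat' -> no (count: 0)
  'rewrite' -> YES, starts with 're' (count: 1)
  'walk' -> no (count: 1)
  'unhappy' -> no (count: 1)
  'unfair' -> no (count: 1)
  'disagree' -> no (count: 1)
  'rebuild' -> YES, starts with 're' (count: 2)
  'reheat' -> YES, starts with 're' (count: 3)
  'jump' -> no (count: 3)
Total with prefix 're': 3

3


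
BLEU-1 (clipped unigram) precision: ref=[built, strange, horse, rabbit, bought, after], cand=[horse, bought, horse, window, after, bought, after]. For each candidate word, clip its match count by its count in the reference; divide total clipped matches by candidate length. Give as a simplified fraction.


Reference word counts: {'after': 1, 'bought': 1, 'built': 1, 'horse': 1, 'rabbit': 1, 'strange': 1}
Checking each candidate word (with clipping):
  'horse' -> in reference (ref count 1, used 1/1) -> match (matches: 1)
  'bought' -> in reference (ref count 1, used 1/1) -> match (matches: 2)
  'horse' -> ref count 1 already used up (1/1) -> clipped, no match (matches: 2)
  'window' -> not in reference -> no match (matches: 2)
  'after' -> in reference (ref count 1, used 1/1) -> match (matches: 3)
  'bought' -> ref count 1 already used up (1/1) -> clipped, no match (matches: 3)
  'after' -> ref count 1 already used up (1/1) -> clipped, no match (matches: 3)
Clipped matches: 3, Candidate length: 7
Precision = 3/7

3/7


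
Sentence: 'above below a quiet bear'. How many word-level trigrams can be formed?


Word trigrams from [5] words:
  Trigram 1: (above below a)
  Trigram 2: (below a quiet)
  Trigram 3: (a quiet bear)
Total word trigrams: 5 - 2 = 3

3


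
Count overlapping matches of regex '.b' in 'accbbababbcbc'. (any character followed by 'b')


Pattern: .b means any character followed by 'b'.
Scanning 'accbbababbcbc' position-by-position:
  Pos 0: window 'ac' -> no
  Pos 1: window 'cc' -> no
  Pos 2: window 'cb' -> MATCH
  Pos 3: window 'bb' -> MATCH
  Pos 4: window 'ba' -> no
  Pos 5: window 'ab' -> MATCH
  Pos 6: window 'ba' -> no
  Pos 7: window 'ab' -> MATCH
  Pos 8: window 'bb' -> MATCH
  Pos 9: window 'bc' -> no
  Pos 10: window 'cb' -> MATCH
  Pos 11: window 'bc' -> no
  Pos 12: window 'c' -> no
Total matches: 6

6


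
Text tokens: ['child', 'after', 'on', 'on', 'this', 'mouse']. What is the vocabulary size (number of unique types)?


Listing all tokens and tracking unique types:
  Token 1: 'child' -> NEW (unique so far: 1)
  Token 2: 'after' -> NEW (unique so far: 2)
  Token 3: 'on' -> NEW (unique so far: 3)
  Token 4: 'on' -> duplicate (unique so far: 3)
  Token 5: 'this' -> NEW (unique so far: 4)
  Token 6: 'mouse' -> NEW (unique so far: 5)
Unique types: ('after', 'child', 'mouse', 'on', 'this')
Vocabulary size: 5

5


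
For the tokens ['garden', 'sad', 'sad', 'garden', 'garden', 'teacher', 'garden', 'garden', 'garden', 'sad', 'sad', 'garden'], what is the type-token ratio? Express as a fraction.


Tokens: 12
Unique types: ('garden', 'sad', 'teacher') = 3
TTR = 3/12
Simplify: divide both by 3 -> 1/4
TTR = 1/4

1/4


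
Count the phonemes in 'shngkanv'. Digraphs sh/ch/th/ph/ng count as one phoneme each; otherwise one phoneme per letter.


Parsing 'shngkanv' greedily, digraphs first:
  'sh' -> digraph (1 consonant phoneme) (phonemes so far: 1)
  'ng' -> digraph (1 consonant phoneme) (phonemes so far: 2)
  'k' -> consonant phoneme (phonemes so far: 3)
  'a' -> vowel phoneme (phonemes so far: 4)
  'n' -> consonant phoneme (phonemes so far: 5)
  'v' -> consonant phoneme (phonemes so far: 6)
Total phonemes: 6

6


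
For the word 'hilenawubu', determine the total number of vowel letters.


Scanning each character of 'hilenawubu':
  Position 1: 'h' -> consonant (running count: 0)
  Position 2: 'i' -> vowel (running count: 1)
  Position 3: 'l' -> consonant (running count: 1)
  Position 4: 'e' -> vowel (running count: 2)
  Position 5: 'n' -> consonant (running count: 2)
  Position 6: 'a' -> vowel (running count: 3)
  Position 7: 'w' -> consonant (running count: 3)
  Position 8: 'u' -> vowel (running count: 4)
  Position 9: 'b' -> consonant (running count: 4)
  Position 10: 'u' -> vowel (running count: 5)
Total vowels: 5

5


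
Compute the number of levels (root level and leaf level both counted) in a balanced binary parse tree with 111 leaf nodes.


In a balanced binary tree with n leaves the deepest leaf is ceil(log2(n)) edges below the root,
so counting node levels inclusive of root and leaves gives ceil(log2(n)) + 1 levels.
log2(111) = 6.7944
ceil(6.7944) = 7
levels = 7 + 1 = 8

8


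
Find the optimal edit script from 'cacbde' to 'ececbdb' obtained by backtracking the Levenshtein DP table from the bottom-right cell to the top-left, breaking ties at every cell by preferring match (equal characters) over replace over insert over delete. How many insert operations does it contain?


Edit distance = 3. Backtracking from cell (6, 7) with preference match > replace > insert > delete,
then listing the resulting alignment 'cacbde' -> 'ececbdb' left to right:
  Step 1: insert 'e' [insertion #1]
  Step 2: keep 'c'
  Step 3: replace a->e
  Step 4: keep 'c'
  Step 5: keep 'b'
  Step 6: keep 'd'
  Step 7: replace e->b
Total insertions: 1

1


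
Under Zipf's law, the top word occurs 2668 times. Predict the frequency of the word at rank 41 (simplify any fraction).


Zipf's law: freq(rank) = f1 / rank
f1 = 2668, rank = 41
freq = 2668 / 41
GCD(2668, 41) = 1
Simplified: 2668/41

2668/41


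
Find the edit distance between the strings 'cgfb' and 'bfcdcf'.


Building DP table for s1='cgfb' (len 4) and s2='bfcdcf' (len 6):
       b  f  c  d  c  f
    0  1  2  3  4  5  6
  c 1  1  2  2  3  4  5
  g 2  2  2  3  3  4  5
  f 3  3  2  3  4  4  4
  b 4  3  3  3  4  5  5
Edit distance = dp[4][6] = 5

5


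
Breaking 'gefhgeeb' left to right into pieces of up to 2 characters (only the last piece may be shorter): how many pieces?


'gefhgeeb' has 8 characters.
Chunking with max size 2:
  Chunk 1: 'ge' (positions 0-1)
  Chunk 2: 'fh' (positions 2-3)
  Chunk 3: 'ge' (positions 4-5)
  Chunk 4: 'eb' (positions 6-7)
Total chunks: ceil(8 / 2) = 4

4


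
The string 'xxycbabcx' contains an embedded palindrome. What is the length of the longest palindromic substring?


Scanning 'xxycbabcx' for palindromic substrings.
Substring at positions 3-7: 'cbabc'.
Check: reverse('cbabc') = 'cbabc' -> palindrome confirmed.
Neighbouring characters ('y' / 'x') break symmetry, so it cannot extend further.
No longer palindromic substring exists; longest length = 5

5


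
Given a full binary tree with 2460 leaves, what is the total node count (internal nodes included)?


Leaf nodes (terminals): 2460
Internal nodes = n - 1 = 2460 - 1 = 2459
Total = leaves + internal = 2460 + 2459 = 4919

4919


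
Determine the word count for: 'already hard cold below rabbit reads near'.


Counting words by splitting on spaces:
  Word 1: 'already'
  Word 2: 'hard'
  Word 3: 'cold'
  Word 4: 'below'
  Word 5: 'rabbit'
  Word 6: 'reads'
  Word 7: 'near'
Total words: 7

7


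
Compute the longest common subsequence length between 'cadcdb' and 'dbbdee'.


DP table for LCS of 'cadcdb' and 'dbbdee':
       d  b  b  d  e  e
    0  0  0  0  0  0  0
  c 0  0  0  0  0  0  0
  a 0  0  0  0  0  0  0
  d 0  1  1  1  1  1  1
  c 0  1  1  1  1  1  1
  d 0  1  1  1  2  2  2
  b 0  1  2  2  2  2  2
LCS: 'dd'
LCS length = 2

2


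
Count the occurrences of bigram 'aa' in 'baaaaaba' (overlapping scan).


Scanning 'baaaaaba' for bigram 'aa':
  Position 0: 'ba' -> no
  Position 1: 'aa' -> MATCH
  Position 2: 'aa' -> MATCH
  Position 3: 'aa' -> MATCH
  Position 4: 'aa' -> MATCH
  Position 5: 'ab' -> no
  Position 6: 'ba' -> no
Total matches: 4

4


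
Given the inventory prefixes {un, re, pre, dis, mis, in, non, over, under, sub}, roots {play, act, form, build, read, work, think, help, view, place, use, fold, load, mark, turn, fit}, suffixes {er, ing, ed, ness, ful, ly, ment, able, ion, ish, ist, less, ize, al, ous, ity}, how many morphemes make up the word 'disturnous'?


Segmenting 'disturnous' against the inventory:
  'dis' -> prefix (morpheme 1)
  'turn' -> root (morpheme 2)
  'ous' -> suffix (morpheme 3)
Total morphemes: 3

3


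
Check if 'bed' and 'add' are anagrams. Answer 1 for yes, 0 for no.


Sort characters of 'bed': 'bde'
Sort characters of 'add': 'add'
Sorted forms differ -> they are NOT anagrams
Result: 0

0


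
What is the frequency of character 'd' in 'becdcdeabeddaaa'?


Scanning 'becdcdeabeddaaa' for 'd':
  Position 3: 'd' -> MATCH (count: 1)
  Position 5: 'd' -> MATCH (count: 2)
  Position 10: 'd' -> MATCH (count: 3)
  Position 11: 'd' -> MATCH (count: 4)
Total occurrences of 'd': 4

4


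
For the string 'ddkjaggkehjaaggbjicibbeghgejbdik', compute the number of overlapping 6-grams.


String 'ddkjaggkehjaaggbjicibbeghgejbdik' has length L = 32.
Number of overlapping n-grams = L - n + 1
Substituting: 32 - 6 + 1 = 27

27


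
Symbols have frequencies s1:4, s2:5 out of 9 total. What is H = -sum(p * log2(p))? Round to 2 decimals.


Computing entropy H = -sum(p_i * log2(p_i)):
  s1: p = 4/9 = 0.4444, -p*log2(p) = 0.5200
  s2: p = 5/9 = 0.5556, -p*log2(p) = 0.4711
H = sum of terms = 0.9911
Rounded to 2 decimals: 0.99

0.99


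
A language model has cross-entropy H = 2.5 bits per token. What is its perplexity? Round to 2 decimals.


Perplexity formula: PP = 2^H
H = 2.5
PP = 2^2.5
Decompose: 2^2.5 = 2^2 * 2^0.5 = 2^2 * sqrt(2)
2^2 = 4, sqrt(2) ~ 1.4142136
PP ~ 4 * 1.4142136 = 5.6568544
Rounded to 2 decimals: 5.66

5.66


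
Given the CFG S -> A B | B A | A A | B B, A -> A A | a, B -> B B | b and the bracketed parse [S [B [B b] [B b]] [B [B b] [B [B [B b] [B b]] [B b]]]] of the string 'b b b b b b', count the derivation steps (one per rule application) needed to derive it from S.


Every bracketed nonterminal node [X ...] in the tree is produced by exactly one rule application.
Reading the tree off as a leftmost derivation:
  Step 1: S  =>  B B   (applied S -> B B)
  Step 2: B B  =>  B B B   (applied B -> B B)
  Step 3: B B B  =>  b B B   (applied B -> b)
  Step 4: b B B  =>  b b B   (applied B -> b)
  Step 5: b b B  =>  b b B B   (applied B -> B B)
  Step 6: b b B B  =>  b b b B   (applied B -> b)
  Step 7: b b b B  =>  b b b B B   (applied B -> B B)
  Step 8: b b b B B  =>  b b b B B B   (applied B -> B B)
  Step 9: b b b B B B  =>  b b b b B B   (applied B -> b)
  Step 10: b b b b B B  =>  b b b b b B   (applied B -> b)
  Step 11: b b b b b B  =>  b b b b b b   (applied B -> b)
Final yield: b b b b b b
Total rewrite steps: 11

11


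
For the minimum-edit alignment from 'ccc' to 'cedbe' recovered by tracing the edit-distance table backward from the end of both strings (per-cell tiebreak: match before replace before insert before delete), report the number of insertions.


Edit distance = 4. Backtracking from cell (3, 5) with preference match > replace > insert > delete,
then listing the resulting alignment 'ccc' -> 'cedbe' left to right:
  Step 1: keep 'c'
  Step 2: insert 'e' [insertion #1]
  Step 3: insert 'd' [insertion #2]
  Step 4: replace c->b
  Step 5: replace c->e
Total insertions: 2

2


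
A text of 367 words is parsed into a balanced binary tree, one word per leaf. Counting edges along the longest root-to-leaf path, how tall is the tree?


In a balanced binary tree with n leaves the deepest leaf is ceil(log2(n)) edges below the root.
log2(367) = 8.5196
ceil(8.5196) = 9
height (edges) = 9

9


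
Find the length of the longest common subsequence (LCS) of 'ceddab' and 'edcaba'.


DP table for LCS of 'ceddab' and 'edcaba':
       e  d  c  a  b  a
    0  0  0  0  0  0  0
  c 0  0  0  1  1  1  1
  e 0  1  1  1  1  1  1
  d 0  1  2  2  2  2  2
  d 0  1  2  2  2  2  2
  a 0  1  2  2  3  3  3
  b 0  1  2  2  3  4  4
LCS: 'edab'
LCS length = 4

4


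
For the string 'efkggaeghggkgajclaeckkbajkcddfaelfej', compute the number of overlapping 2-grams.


String 'efkggaeghggkgajclaeckkbajkcddfaelfej' has length L = 36.
Number of overlapping n-grams = L - n + 1
Substituting: 36 - 2 + 1 = 35

35


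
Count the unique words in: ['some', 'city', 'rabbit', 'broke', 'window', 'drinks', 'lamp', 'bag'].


Listing all tokens and tracking unique types:
  Token 1: 'some' -> NEW (unique so far: 1)
  Token 2: 'city' -> NEW (unique so far: 2)
  Token 3: 'rabbit' -> NEW (unique so far: 3)
  Token 4: 'broke' -> NEW (unique so far: 4)
  Token 5: 'window' -> NEW (unique so far: 5)
  Token 6: 'drinks' -> NEW (unique so far: 6)
  Token 7: 'lamp' -> NEW (unique so far: 7)
  Token 8: 'bag' -> NEW (unique so far: 8)
Unique types: ('bag', 'broke', 'city', 'drinks', 'lamp', 'rabbit', 'some', 'window')
Vocabulary size: 8

8


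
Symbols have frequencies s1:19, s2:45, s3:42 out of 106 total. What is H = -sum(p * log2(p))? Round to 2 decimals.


Computing entropy H = -sum(p_i * log2(p_i)):
  s1: p = 19/106 = 0.1792, -p*log2(p) = 0.4445
  s2: p = 45/106 = 0.4245, -p*log2(p) = 0.5247
  s3: p = 42/106 = 0.3962, -p*log2(p) = 0.5292
H = sum of terms = 1.4984
Rounded to 2 decimals: 1.50

1.50


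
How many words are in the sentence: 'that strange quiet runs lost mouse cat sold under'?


Counting words by splitting on spaces:
  Word 1: 'that'
  Word 2: 'strange'
  Word 3: 'quiet'
  Word 4: 'runs'
  Word 5: 'lost'
  Word 6: 'mouse'
  Word 7: 'cat'
  Word 8: 'sold'
  Word 9: 'under'
Total words: 9

9


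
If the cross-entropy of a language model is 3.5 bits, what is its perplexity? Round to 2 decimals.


Perplexity formula: PP = 2^H
H = 3.5
PP = 2^3.5
Decompose: 2^3.5 = 2^3 * 2^0.5 = 2^3 * sqrt(2)
2^3 = 8, sqrt(2) ~ 1.4142136
PP ~ 8 * 1.4142136 = 11.3137088
Rounded to 2 decimals: 11.31

11.31


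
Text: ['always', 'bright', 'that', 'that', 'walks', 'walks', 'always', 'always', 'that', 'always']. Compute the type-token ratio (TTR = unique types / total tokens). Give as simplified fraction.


Tokens: 10
Unique types: ('always', 'bright', 'that', 'walks') = 4
TTR = 4/10
Simplify: divide both by 2 -> 2/5
TTR = 2/5

2/5


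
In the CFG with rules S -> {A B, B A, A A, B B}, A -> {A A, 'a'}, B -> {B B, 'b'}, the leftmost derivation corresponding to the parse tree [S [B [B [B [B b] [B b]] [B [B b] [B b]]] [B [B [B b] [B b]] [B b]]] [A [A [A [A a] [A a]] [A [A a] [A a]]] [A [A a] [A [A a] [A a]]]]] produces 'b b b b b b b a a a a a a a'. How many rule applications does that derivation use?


Every bracketed nonterminal node [X ...] in the tree is produced by exactly one rule application.
Reading the tree off as a leftmost derivation:
  Step 1: S  =>  B A   (applied S -> B A)
  Step 2: B A  =>  B B A   (applied B -> B B)
  Step 3: B B A  =>  B B B A   (applied B -> B B)
  Step 4: B B B A  =>  B B B B A   (applied B -> B B)
  Step 5: B B B B A  =>  b B B B A   (applied B -> b)
  Step 6: b B B B A  =>  b b B B A   (applied B -> b)
  Step 7: b b B B A  =>  b b B B B A   (applied B -> B B)
  Step 8: b b B B B A  =>  b b b B B A   (applied B -> b)
  Step 9: b b b B B A  =>  b b b b B A   (applied B -> b)
  Step 10: b b b b B A  =>  b b b b B B A   (applied B -> B B)
  Step 11: b b b b B B A  =>  b b b b B B B A   (applied B -> B B)
  Step 12: b b b b B B B A  =>  b b b b b B B A   (applied B -> b)
  Step 13: b b b b b B B A  =>  b b b b b b B A   (applied B -> b)
  Step 14: b b b b b b B A  =>  b b b b b b b A   (applied B -> b)
  Step 15: b b b b b b b A  =>  b b b b b b b A A   (applied A -> A A)
  Step 16: b b b b b b b A A  =>  b b b b b b b A A A   (applied A -> A A)
  Step 17: b b b b b b b A A A  =>  b b b b b b b A A A A   (applied A -> A A)
  Step 18: b b b b b b b A A A A  =>  b b b b b b b a A A A   (applied A -> a)
  Step 19: b b b b b b b a A A A  =>  b b b b b b b a a A A   (applied A -> a)
  Step 20: b b b b b b b a a A A  =>  b b b b b b b a a A A A   (applied A -> A A)
  Step 21: b b b b b b b a a A A A  =>  b b b b b b b a a a A A   (applied A -> a)
  Step 22: b b b b b b b a a a A A  =>  b b b b b b b a a a a A   (applied A -> a)
  Step 23: b b b b b b b a a a a A  =>  b b b b b b b a a a a A A   (applied A -> A A)
  Step 24: b b b b b b b a a a a A A  =>  b b b b b b b a a a a a A   (applied A -> a)
  Step 25: b b b b b b b a a a a a A  =>  b b b b b b b a a a a a A A   (applied A -> A A)
  Step 26: b b b b b b b a a a a a A A  =>  b b b b b b b a a a a a a A   (applied A -> a)
  Step 27: b b b b b b b a a a a a a A  =>  b b b b b b b a a a a a a a   (applied A -> a)
Final yield: b b b b b b b a a a a a a a
Total rewrite steps: 27

27


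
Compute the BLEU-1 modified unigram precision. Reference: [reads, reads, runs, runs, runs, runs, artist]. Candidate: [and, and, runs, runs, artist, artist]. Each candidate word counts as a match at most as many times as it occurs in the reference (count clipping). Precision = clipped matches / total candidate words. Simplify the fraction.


Reference word counts: {'artist': 1, 'reads': 2, 'runs': 4}
Checking each candidate word (with clipping):
  'and' -> not in reference -> no match (matches: 0)
  'and' -> not in reference -> no match (matches: 0)
  'runs' -> in reference (ref count 4, used 1/4) -> match (matches: 1)
  'runs' -> in reference (ref count 4, used 2/4) -> match (matches: 2)
  'artist' -> in reference (ref count 1, used 1/1) -> match (matches: 3)
  'artist' -> ref count 1 already used up (1/1) -> clipped, no match (matches: 3)
Clipped matches: 3, Candidate length: 6
Precision = 3/6 = 1/2

1/2


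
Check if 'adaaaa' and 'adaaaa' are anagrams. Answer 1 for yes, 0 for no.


Sort characters of 'adaaaa': 'aaaaad'
Sort characters of 'adaaaa': 'aaaaad'
Sorted forms match -> they ARE anagrams
Result: 1

1


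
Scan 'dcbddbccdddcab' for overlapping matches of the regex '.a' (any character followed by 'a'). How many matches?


Pattern: .a means any character followed by 'a'.
Scanning 'dcbddbccdddcab' position-by-position:
  Pos 0: window 'dc' -> no
  Pos 1: window 'cb' -> no
  Pos 2: window 'bd' -> no
  Pos 3: window 'dd' -> no
  Pos 4: window 'db' -> no
  Pos 5: window 'bc' -> no
  Pos 6: window 'cc' -> no
  Pos 7: window 'cd' -> no
  Pos 8: window 'dd' -> no
  Pos 9: window 'dd' -> no
  Pos 10: window 'dc' -> no
  Pos 11: window 'ca' -> MATCH
  Pos 12: window 'ab' -> no
  Pos 13: window 'b' -> no
Total matches: 1

1


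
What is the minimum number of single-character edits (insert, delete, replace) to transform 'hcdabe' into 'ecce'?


Building DP table for s1='hcdabe' (len 6) and s2='ecce' (len 4):
       e  c  c  e
    0  1  2  3  4
  h 1  1  2  3  4
  c 2  2  1  2  3
  d 3  3  2  2  3
  a 4  4  3  3  3
  b 5  5  4  4  4
  e 6  5  5  5  4
Edit distance = dp[6][4] = 4

4


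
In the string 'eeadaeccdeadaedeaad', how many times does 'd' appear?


Scanning 'eeadaeccdeadaedeaad' for 'd':
  Position 3: 'd' -> MATCH (count: 1)
  Position 8: 'd' -> MATCH (count: 2)
  Position 11: 'd' -> MATCH (count: 3)
  Position 14: 'd' -> MATCH (count: 4)
  Position 18: 'd' -> MATCH (count: 5)
Total occurrences of 'd': 5

5


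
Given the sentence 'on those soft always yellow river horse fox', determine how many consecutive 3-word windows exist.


Word trigrams from [8] words:
  Trigram 1: (on those soft)
  Trigram 2: (those soft always)
  Trigram 3: (soft always yellow)
  Trigram 4: (always yellow river)
  Trigram 5: (yellow river horse)
  Trigram 6: (river horse fox)
Total word trigrams: 8 - 2 = 6

6


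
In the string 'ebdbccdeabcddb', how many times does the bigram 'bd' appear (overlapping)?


Scanning 'ebdbccdeabcddb' for bigram 'bd':
  Position 0: 'eb' -> no
  Position 1: 'bd' -> MATCH
  Position 2: 'db' -> no
  Position 3: 'bc' -> no
  Position 4: 'cc' -> no
  Position 5: 'cd' -> no
  Position 6: 'de' -> no
  Position 7: 'ea' -> no
  Position 8: 'ab' -> no
  Position 9: 'bc' -> no
  Position 10: 'cd' -> no
  Position 11: 'dd' -> no
  Position 12: 'db' -> no
Total matches: 1

1


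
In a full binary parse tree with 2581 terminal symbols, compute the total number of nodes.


Leaf nodes (terminals): 2581
Internal nodes = n - 1 = 2581 - 1 = 2580
Total = leaves + internal = 2581 + 2580 = 5161

5161


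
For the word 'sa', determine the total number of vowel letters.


Scanning each character of 'sa':
  Position 1: 's' -> consonant (running count: 0)
  Position 2: 'a' -> vowel (running count: 1)
Total vowels: 1

1


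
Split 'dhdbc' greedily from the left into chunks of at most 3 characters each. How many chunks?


'dhdbc' has 5 characters.
Chunking with max size 3:
  Chunk 1: 'dhd' (positions 0-2)
  Chunk 2: 'bc' (positions 3-4)
Total chunks: ceil(5 / 3) = 2

2


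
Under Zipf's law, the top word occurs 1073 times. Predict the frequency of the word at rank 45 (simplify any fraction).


Zipf's law: freq(rank) = f1 / rank
f1 = 1073, rank = 45
freq = 1073 / 45
GCD(1073, 45) = 1
Simplified: 1073/45

1073/45


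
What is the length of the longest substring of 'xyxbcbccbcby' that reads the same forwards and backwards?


Scanning 'xyxbcbccbcby' for palindromic substrings.
Substring at positions 3-10: 'bcbccbcb'.
Check: reverse('bcbccbcb') = 'bcbccbcb' -> palindrome confirmed.
Neighbouring characters ('x' / 'y') break symmetry, so it cannot extend further.
No longer palindromic substring exists; longest length = 8

8


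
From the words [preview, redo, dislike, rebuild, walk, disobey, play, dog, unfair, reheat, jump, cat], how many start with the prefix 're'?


Checking each word for prefix 're':
  'preview' -> no (count: 0)
  'redo' -> YES, starts with 're' (count: 1)
  'dislike' -> no (count: 1)
  'rebuild' -> YES, starts with 're' (count: 2)
  'walk' -> no (count: 2)
  'disobey' -> no (count: 2)
  'play' -> no (count: 2)
  'dog' -> no (count: 2)
  'unfair' -> no (count: 2)
  'reheat' -> YES, starts with 're' (count: 3)
  'jump' -> no (count: 3)
  'cat' -> no (count: 3)
Total with prefix 're': 3

3


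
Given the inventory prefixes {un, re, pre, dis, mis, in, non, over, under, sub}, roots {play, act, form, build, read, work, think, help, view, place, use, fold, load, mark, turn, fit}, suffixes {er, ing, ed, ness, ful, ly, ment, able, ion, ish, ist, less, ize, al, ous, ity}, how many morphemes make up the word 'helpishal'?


Segmenting 'helpishal' against the inventory:
  'help' -> root (morpheme 1)
  'ish' -> suffix (morpheme 2)
  'al' -> suffix (morpheme 3)
Total morphemes: 3

3


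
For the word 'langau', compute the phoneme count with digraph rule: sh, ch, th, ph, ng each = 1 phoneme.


Parsing 'langau' greedily, digraphs first:
  'l' -> consonant phoneme (phonemes so far: 1)
  'a' -> vowel phoneme (phonemes so far: 2)
  'ng' -> digraph (1 consonant phoneme) (phonemes so far: 3)
  'a' -> vowel phoneme (phonemes so far: 4)
  'u' -> vowel phoneme (phonemes so far: 5)
Total phonemes: 5

5


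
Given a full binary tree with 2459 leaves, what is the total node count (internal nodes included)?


Leaf nodes (terminals): 2459
Internal nodes = n - 1 = 2459 - 1 = 2458
Total = leaves + internal = 2459 + 2458 = 4917

4917


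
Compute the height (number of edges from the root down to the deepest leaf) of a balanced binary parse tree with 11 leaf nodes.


In a balanced binary tree with n leaves the deepest leaf is ceil(log2(n)) edges below the root.
log2(11) = 3.4594
ceil(3.4594) = 4
height (edges) = 4

4


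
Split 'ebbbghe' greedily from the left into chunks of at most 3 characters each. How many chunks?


'ebbbghe' has 7 characters.
Chunking with max size 3:
  Chunk 1: 'ebb' (positions 0-2)
  Chunk 2: 'bgh' (positions 3-5)
  Chunk 3: 'e' (positions 6-6)
Total chunks: ceil(7 / 3) = 3

3


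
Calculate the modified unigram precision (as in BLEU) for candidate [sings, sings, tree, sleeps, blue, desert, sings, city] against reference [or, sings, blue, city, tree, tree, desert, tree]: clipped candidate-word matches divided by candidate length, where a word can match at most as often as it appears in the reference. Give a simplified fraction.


Reference word counts: {'blue': 1, 'city': 1, 'desert': 1, 'or': 1, 'sings': 1, 'tree': 3}
Checking each candidate word (with clipping):
  'sings' -> in reference (ref count 1, used 1/1) -> match (matches: 1)
  'sings' -> ref count 1 already used up (1/1) -> clipped, no match (matches: 1)
  'tree' -> in reference (ref count 3, used 1/3) -> match (matches: 2)
  'sleeps' -> not in reference -> no match (matches: 2)
  'blue' -> in reference (ref count 1, used 1/1) -> match (matches: 3)
  'desert' -> in reference (ref count 1, used 1/1) -> match (matches: 4)
  'sings' -> ref count 1 already used up (1/1) -> clipped, no match (matches: 4)
  'city' -> in reference (ref count 1, used 1/1) -> match (matches: 5)
Clipped matches: 5, Candidate length: 8
Precision = 5/8

5/8


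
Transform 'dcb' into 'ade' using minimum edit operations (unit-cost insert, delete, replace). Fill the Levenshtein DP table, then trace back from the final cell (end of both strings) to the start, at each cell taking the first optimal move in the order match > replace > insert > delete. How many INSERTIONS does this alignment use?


Edit distance = 3. Backtracking from cell (3, 3) with preference match > replace > insert > delete,
then listing the resulting alignment 'dcb' -> 'ade' left to right:
  Step 1: replace d->a
  Step 2: replace c->d
  Step 3: replace b->e
Total insertions: 0

0


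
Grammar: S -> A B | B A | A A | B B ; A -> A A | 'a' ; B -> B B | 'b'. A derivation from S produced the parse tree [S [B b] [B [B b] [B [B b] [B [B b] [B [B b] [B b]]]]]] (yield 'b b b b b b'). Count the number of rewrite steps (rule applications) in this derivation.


Every bracketed nonterminal node [X ...] in the tree is produced by exactly one rule application.
Reading the tree off as a leftmost derivation:
  Step 1: S  =>  B B   (applied S -> B B)
  Step 2: B B  =>  b B   (applied B -> b)
  Step 3: b B  =>  b B B   (applied B -> B B)
  Step 4: b B B  =>  b b B   (applied B -> b)
  Step 5: b b B  =>  b b B B   (applied B -> B B)
  Step 6: b b B B  =>  b b b B   (applied B -> b)
  Step 7: b b b B  =>  b b b B B   (applied B -> B B)
  Step 8: b b b B B  =>  b b b b B   (applied B -> b)
  Step 9: b b b b B  =>  b b b b B B   (applied B -> B B)
  Step 10: b b b b B B  =>  b b b b b B   (applied B -> b)
  Step 11: b b b b b B  =>  b b b b b b   (applied B -> b)
Final yield: b b b b b b
Total rewrite steps: 11

11


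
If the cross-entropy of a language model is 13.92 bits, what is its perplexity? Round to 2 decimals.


Perplexity formula: PP = 2^H
H = 13.92
PP = 2^13.92
Decompose: 2^13.92 = 2^13 * 2^0.92
2^13 = 8192, 2^0.92 ~ 1.8921153
PP ~ 8192 * 1.8921153 = 15500.2085376
Rounded to 2 decimals: 15500.21

15500.21


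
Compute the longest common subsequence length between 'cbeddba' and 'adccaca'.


DP table for LCS of 'cbeddba' and 'adccaca':
       a  d  c  c  a  c  a
    0  0  0  0  0  0  0  0
  c 0  0  0  1  1  1  1  1
  b 0  0  0  1  1  1  1  1
  e 0  0  0  1  1  1  1  1
  d 0  0  1  1  1  1  1  1
  d 0  0  1  1  1  1  1  1
  b 0  0  1  1  1  1  1  1
  a 0  1  1  1  1  2  2  2
LCS: 'ca'
LCS length = 2

2


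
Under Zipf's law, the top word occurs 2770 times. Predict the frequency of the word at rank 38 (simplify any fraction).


Zipf's law: freq(rank) = f1 / rank
f1 = 2770, rank = 38
freq = 2770 / 38
GCD(2770, 38) = 2
Simplified: 1385/19

1385/19


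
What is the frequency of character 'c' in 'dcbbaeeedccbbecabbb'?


Scanning 'dcbbaeeedccbbecabbb' for 'c':
  Position 1: 'c' -> MATCH (count: 1)
  Position 9: 'c' -> MATCH (count: 2)
  Position 10: 'c' -> MATCH (count: 3)
  Position 14: 'c' -> MATCH (count: 4)
Total occurrences of 'c': 4

4


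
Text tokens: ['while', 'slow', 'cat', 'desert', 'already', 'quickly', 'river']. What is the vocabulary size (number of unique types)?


Listing all tokens and tracking unique types:
  Token 1: 'while' -> NEW (unique so far: 1)
  Token 2: 'slow' -> NEW (unique so far: 2)
  Token 3: 'cat' -> NEW (unique so far: 3)
  Token 4: 'desert' -> NEW (unique so far: 4)
  Token 5: 'already' -> NEW (unique so far: 5)
  Token 6: 'quickly' -> NEW (unique so far: 6)
  Token 7: 'river' -> NEW (unique so far: 7)
Unique types: ('already', 'cat', 'desert', 'quickly', 'river', 'slow', 'while')
Vocabulary size: 7

7


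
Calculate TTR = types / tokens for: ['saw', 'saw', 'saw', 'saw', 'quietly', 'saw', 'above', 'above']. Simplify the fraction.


Tokens: 8
Unique types: ('above', 'quietly', 'saw') = 3
TTR = 3/8
Already in lowest terms.

3/8


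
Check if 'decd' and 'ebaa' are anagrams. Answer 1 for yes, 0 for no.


Sort characters of 'decd': 'cdde'
Sort characters of 'ebaa': 'aabe'
Sorted forms differ -> they are NOT anagrams
Result: 0

0


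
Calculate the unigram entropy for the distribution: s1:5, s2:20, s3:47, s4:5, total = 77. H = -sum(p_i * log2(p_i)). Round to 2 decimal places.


Computing entropy H = -sum(p_i * log2(p_i)):
  s1: p = 5/77 = 0.0649, -p*log2(p) = 0.2562
  s2: p = 20/77 = 0.2597, -p*log2(p) = 0.5052
  s3: p = 47/77 = 0.6104, -p*log2(p) = 0.4347
  s4: p = 5/77 = 0.0649, -p*log2(p) = 0.2562
H = sum of terms = 1.4523
Rounded to 2 decimals: 1.45

1.45


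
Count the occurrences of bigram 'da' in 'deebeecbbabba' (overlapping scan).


Scanning 'deebeecbbabba' for bigram 'da':
  Position 0: 'de' -> no
  Position 1: 'ee' -> no
  Position 2: 'eb' -> no
  Position 3: 'be' -> no
  Position 4: 'ee' -> no
  Position 5: 'ec' -> no
  Position 6: 'cb' -> no
  Position 7: 'bb' -> no
  Position 8: 'ba' -> no
  Position 9: 'ab' -> no
  Position 10: 'bb' -> no
  Position 11: 'ba' -> no
Total matches: 0

0


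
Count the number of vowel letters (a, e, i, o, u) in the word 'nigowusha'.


Scanning each character of 'nigowusha':
  Position 1: 'n' -> consonant (running count: 0)
  Position 2: 'i' -> vowel (running count: 1)
  Position 3: 'g' -> consonant (running count: 1)
  Position 4: 'o' -> vowel (running count: 2)
  Position 5: 'w' -> consonant (running count: 2)
  Position 6: 'u' -> vowel (running count: 3)
  Position 7: 's' -> consonant (running count: 3)
  Position 8: 'h' -> consonant (running count: 3)
  Position 9: 'a' -> vowel (running count: 4)
Total vowels: 4

4


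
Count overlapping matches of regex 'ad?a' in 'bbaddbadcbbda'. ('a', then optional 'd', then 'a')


Pattern: ad?a means 'a', then optional 'd', then 'a'.
Scanning 'bbaddbadcbbda' position-by-position:
  Pos 0: window 'bba' -> no
  Pos 1: window 'bad' -> no
  Pos 2: window 'add' -> no
  Pos 3: window 'ddb' -> no
  Pos 4: window 'dba' -> no
  Pos 5: window 'bad' -> no
  Pos 6: window 'adc' -> no
  Pos 7: window 'dcb' -> no
  Pos 8: window 'cbb' -> no
  Pos 9: window 'bbd' -> no
  Pos 10: window 'bda' -> no
  Pos 11: window 'da' -> no
  Pos 12: window 'a' -> no
Total matches: 0

0


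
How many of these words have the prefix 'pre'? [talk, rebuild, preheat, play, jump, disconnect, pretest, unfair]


Checking each word for prefix 'pre':
  'talk' -> no (count: 0)
  'rebuild' -> no (count: 0)
  'preheat' -> YES, starts with 'pre' (count: 1)
  'play' -> no (count: 1)
  'jump' -> no (count: 1)
  'disconnect' -> no (count: 1)
  'pretest' -> YES, starts with 'pre' (count: 2)
  'unfair' -> no (count: 2)
Total with prefix 'pre': 2

2


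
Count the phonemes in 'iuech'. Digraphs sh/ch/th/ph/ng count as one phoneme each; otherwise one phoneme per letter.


Parsing 'iuech' greedily, digraphs first:
  'i' -> vowel phoneme (phonemes so far: 1)
  'u' -> vowel phoneme (phonemes so far: 2)
  'e' -> vowel phoneme (phonemes so far: 3)
  'ch' -> digraph (1 consonant phoneme) (phonemes so far: 4)
Total phonemes: 4

4


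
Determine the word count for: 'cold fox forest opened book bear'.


Counting words by splitting on spaces:
  Word 1: 'cold'
  Word 2: 'fox'
  Word 3: 'forest'
  Word 4: 'opened'
  Word 5: 'book'
  Word 6: 'bear'
Total words: 6

6


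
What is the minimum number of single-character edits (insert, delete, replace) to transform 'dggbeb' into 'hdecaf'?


Building DP table for s1='dggbeb' (len 6) and s2='hdecaf' (len 6):
       h  d  e  c  a  f
    0  1  2  3  4  5  6
  d 1  1  1  2  3  4  5
  g 2  2  2  2  3  4  5
  g 3  3  3  3  3  4  5
  b 4  4  4  4  4  4  5
  e 5  5  5  4  5  5  5
  b 6  6  6  5  5  6  6
Edit distance = dp[6][6] = 6

6


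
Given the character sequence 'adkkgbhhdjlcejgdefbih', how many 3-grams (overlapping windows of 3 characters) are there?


String 'adkkgbhhdjlcejgdefbih' has length L = 21.
Number of overlapping n-grams = L - n + 1
Substituting: 21 - 3 + 1 = 19

19


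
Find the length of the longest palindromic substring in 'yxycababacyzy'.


Scanning 'yxycababacyzy' for palindromic substrings.
Substring at positions 2-10: 'ycababacy'.
Check: reverse('ycababacy') = 'ycababacy' -> palindrome confirmed.
Neighbouring characters ('x' / 'z') break symmetry, so it cannot extend further.
No longer palindromic substring exists; longest length = 9

9


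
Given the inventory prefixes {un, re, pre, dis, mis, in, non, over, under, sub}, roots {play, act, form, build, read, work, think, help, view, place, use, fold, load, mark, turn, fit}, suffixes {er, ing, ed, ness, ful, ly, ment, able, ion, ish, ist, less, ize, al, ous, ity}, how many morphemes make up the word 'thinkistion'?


Segmenting 'thinkistion' against the inventory:
  'think' -> root (morpheme 1)
  'ist' -> suffix (morpheme 2)
  'ion' -> suffix (morpheme 3)
Total morphemes: 3

3


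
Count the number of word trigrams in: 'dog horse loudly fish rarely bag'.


Word trigrams from [6] words:
  Trigram 1: (dog horse loudly)
  Trigram 2: (horse loudly fish)
  Trigram 3: (loudly fish rarely)
  Trigram 4: (fish rarely bag)
Total word trigrams: 6 - 2 = 4

4


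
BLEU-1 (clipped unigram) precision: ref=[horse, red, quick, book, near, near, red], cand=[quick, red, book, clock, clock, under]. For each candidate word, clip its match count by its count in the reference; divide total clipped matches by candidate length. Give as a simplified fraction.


Reference word counts: {'book': 1, 'horse': 1, 'near': 2, 'quick': 1, 'red': 2}
Checking each candidate word (with clipping):
  'quick' -> in reference (ref count 1, used 1/1) -> match (matches: 1)
  'red' -> in reference (ref count 2, used 1/2) -> match (matches: 2)
  'book' -> in reference (ref count 1, used 1/1) -> match (matches: 3)
  'clock' -> not in reference -> no match (matches: 3)
  'clock' -> not in reference -> no match (matches: 3)
  'under' -> not in reference -> no match (matches: 3)
Clipped matches: 3, Candidate length: 6
Precision = 3/6 = 1/2

1/2


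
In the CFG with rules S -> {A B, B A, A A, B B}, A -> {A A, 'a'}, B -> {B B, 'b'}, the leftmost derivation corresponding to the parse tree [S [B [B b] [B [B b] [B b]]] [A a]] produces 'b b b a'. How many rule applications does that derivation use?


Every bracketed nonterminal node [X ...] in the tree is produced by exactly one rule application.
Reading the tree off as a leftmost derivation:
  Step 1: S  =>  B A   (applied S -> B A)
  Step 2: B A  =>  B B A   (applied B -> B B)
  Step 3: B B A  =>  b B A   (applied B -> b)
  Step 4: b B A  =>  b B B A   (applied B -> B B)
  Step 5: b B B A  =>  b b B A   (applied B -> b)
  Step 6: b b B A  =>  b b b A   (applied B -> b)
  Step 7: b b b A  =>  b b b a   (applied A -> a)
Final yield: b b b a
Total rewrite steps: 7

7


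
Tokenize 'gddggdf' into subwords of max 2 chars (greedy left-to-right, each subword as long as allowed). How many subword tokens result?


'gddggdf' has 7 characters.
Chunking with max size 2:
  Chunk 1: 'gd' (positions 0-1)
  Chunk 2: 'dg' (positions 2-3)
  Chunk 3: 'gd' (positions 4-5)
  Chunk 4: 'f' (positions 6-6)
Total chunks: ceil(7 / 2) = 4

4


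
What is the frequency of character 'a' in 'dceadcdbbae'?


Scanning 'dceadcdbbae' for 'a':
  Position 3: 'a' -> MATCH (count: 1)
  Position 9: 'a' -> MATCH (count: 2)
Total occurrences of 'a': 2

2


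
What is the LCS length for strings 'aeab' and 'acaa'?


DP table for LCS of 'aeab' and 'acaa':
       a  c  a  a
    0  0  0  0  0
  a 0  1  1  1  1
  e 0  1  1  1  1
  a 0  1  1  2  2
  b 0  1  1  2  2
LCS: 'aa'
LCS length = 2

2


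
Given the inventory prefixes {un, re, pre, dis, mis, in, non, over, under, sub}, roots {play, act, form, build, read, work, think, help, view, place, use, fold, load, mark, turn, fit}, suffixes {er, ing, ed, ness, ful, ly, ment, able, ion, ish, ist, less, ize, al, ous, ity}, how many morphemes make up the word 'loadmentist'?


Segmenting 'loadmentist' against the inventory:
  'load' -> root (morpheme 1)
  'ment' -> suffix (morpheme 2)
  'ist' -> suffix (morpheme 3)
Total morphemes: 3

3


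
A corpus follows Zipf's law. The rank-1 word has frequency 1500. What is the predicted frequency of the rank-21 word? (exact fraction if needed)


Zipf's law: freq(rank) = f1 / rank
f1 = 1500, rank = 21
freq = 1500 / 21
GCD(1500, 21) = 3
Simplified: 500/7

500/7


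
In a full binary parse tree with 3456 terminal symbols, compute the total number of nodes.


Leaf nodes (terminals): 3456
Internal nodes = n - 1 = 3456 - 1 = 3455
Total = leaves + internal = 3456 + 3455 = 6911

6911


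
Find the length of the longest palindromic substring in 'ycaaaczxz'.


Scanning 'ycaaaczxz' for palindromic substrings.
Substring at positions 1-5: 'caaac'.
Check: reverse('caaac') = 'caaac' -> palindrome confirmed.
Neighbouring characters ('y' / 'z') break symmetry, so it cannot extend further.
No longer palindromic substring exists; longest length = 5

5


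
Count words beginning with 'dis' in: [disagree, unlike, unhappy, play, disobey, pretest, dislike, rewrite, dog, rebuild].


Checking each word for prefix 'dis':
  'disagree' -> YES, starts with 'dis' (count: 1)
  'unlike' -> no (count: 1)
  'unhappy' -> no (count: 1)
  'play' -> no (count: 1)
  'disobey' -> YES, starts with 'dis' (count: 2)
  'pretest' -> no (count: 2)
  'dislike' -> YES, starts with 'dis' (count: 3)
  'rewrite' -> no (count: 3)
  'dog' -> no (count: 3)
  'rebuild' -> no (count: 3)
Total with prefix 'dis': 3

3


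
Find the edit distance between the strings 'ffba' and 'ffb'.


Building DP table for s1='ffba' (len 4) and s2='ffb' (len 3):
       f  f  b
    0  1  2  3
  f 1  0  1  2
  f 2  1  0  1
  b 3  2  1  0
  a 4  3  2  1
Edit distance = dp[4][3] = 1

1


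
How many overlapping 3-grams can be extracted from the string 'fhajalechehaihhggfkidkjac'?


String 'fhajalechehaihhggfkidkjac' has length L = 25.
Number of overlapping n-grams = L - n + 1
Substituting: 25 - 3 + 1 = 23

23


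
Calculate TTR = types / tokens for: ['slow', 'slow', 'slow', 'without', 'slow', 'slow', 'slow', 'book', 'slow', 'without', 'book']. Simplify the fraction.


Tokens: 11
Unique types: ('book', 'slow', 'without') = 3
TTR = 3/11
Already in lowest terms.

3/11


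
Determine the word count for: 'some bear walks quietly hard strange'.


Counting words by splitting on spaces:
  Word 1: 'some'
  Word 2: 'bear'
  Word 3: 'walks'
  Word 4: 'quietly'
  Word 5: 'hard'
  Word 6: 'strange'
Total words: 6

6


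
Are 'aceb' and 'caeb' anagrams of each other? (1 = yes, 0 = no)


Sort characters of 'aceb': 'abce'
Sort characters of 'caeb': 'abce'
Sorted forms match -> they ARE anagrams
Result: 1

1


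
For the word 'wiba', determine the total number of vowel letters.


Scanning each character of 'wiba':
  Position 1: 'w' -> consonant (running count: 0)
  Position 2: 'i' -> vowel (running count: 1)
  Position 3: 'b' -> consonant (running count: 1)
  Position 4: 'a' -> vowel (running count: 2)
Total vowels: 2

2


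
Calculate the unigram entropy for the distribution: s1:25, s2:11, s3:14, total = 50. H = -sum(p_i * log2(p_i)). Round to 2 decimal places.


Computing entropy H = -sum(p_i * log2(p_i)):
  s1: p = 25/50 = 0.5000, -p*log2(p) = 0.5000
  s2: p = 11/50 = 0.2200, -p*log2(p) = 0.4806
  s3: p = 14/50 = 0.2800, -p*log2(p) = 0.5142
H = sum of terms = 1.4948
Rounded to 2 decimals: 1.49

1.49
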